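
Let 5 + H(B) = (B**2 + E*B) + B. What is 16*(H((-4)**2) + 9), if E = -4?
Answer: 3392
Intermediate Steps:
H(B) = -5 + B**2 - 3*B (H(B) = -5 + ((B**2 - 4*B) + B) = -5 + (B**2 - 3*B) = -5 + B**2 - 3*B)
16*(H((-4)**2) + 9) = 16*((-5 + ((-4)**2)**2 - 3*(-4)**2) + 9) = 16*((-5 + 16**2 - 3*16) + 9) = 16*((-5 + 256 - 48) + 9) = 16*(203 + 9) = 16*212 = 3392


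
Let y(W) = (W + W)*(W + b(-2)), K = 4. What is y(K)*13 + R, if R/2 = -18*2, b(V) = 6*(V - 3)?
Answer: -2776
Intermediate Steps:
b(V) = -18 + 6*V (b(V) = 6*(-3 + V) = -18 + 6*V)
R = -72 (R = 2*(-18*2) = 2*(-36) = -72)
y(W) = 2*W*(-30 + W) (y(W) = (W + W)*(W + (-18 + 6*(-2))) = (2*W)*(W + (-18 - 12)) = (2*W)*(W - 30) = (2*W)*(-30 + W) = 2*W*(-30 + W))
y(K)*13 + R = (2*4*(-30 + 4))*13 - 72 = (2*4*(-26))*13 - 72 = -208*13 - 72 = -2704 - 72 = -2776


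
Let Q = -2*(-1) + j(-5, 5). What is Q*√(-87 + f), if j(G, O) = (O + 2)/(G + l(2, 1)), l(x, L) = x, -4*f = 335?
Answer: -I*√683/6 ≈ -4.3557*I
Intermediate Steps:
f = -335/4 (f = -¼*335 = -335/4 ≈ -83.750)
j(G, O) = (2 + O)/(2 + G) (j(G, O) = (O + 2)/(G + 2) = (2 + O)/(2 + G))
Q = -⅓ (Q = -2*(-1) + (2 + 5)/(2 - 5) = 2 + 7/(-3) = 2 - ⅓*7 = 2 - 7/3 = -⅓ ≈ -0.33333)
Q*√(-87 + f) = -√(-87 - 335/4)/3 = -I*√683/6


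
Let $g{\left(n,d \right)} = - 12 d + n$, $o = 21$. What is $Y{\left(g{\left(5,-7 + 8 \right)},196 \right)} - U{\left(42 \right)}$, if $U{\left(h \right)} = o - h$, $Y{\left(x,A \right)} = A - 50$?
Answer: $167$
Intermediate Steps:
$g{\left(n,d \right)} = n - 12 d$
$Y{\left(x,A \right)} = -50 + A$ ($Y{\left(x,A \right)} = A - 50 = -50 + A$)
$U{\left(h \right)} = 21 - h$
$Y{\left(g{\left(5,-7 + 8 \right)},196 \right)} - U{\left(42 \right)} = \left(-50 + 196\right) - \left(21 - 42\right) = 146 - \left(21 - 42\right) = 146 - -21 = 146 + 21 = 167$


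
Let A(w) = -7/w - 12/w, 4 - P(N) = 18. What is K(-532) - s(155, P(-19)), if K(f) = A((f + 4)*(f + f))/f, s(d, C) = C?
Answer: 220222465/15730176 ≈ 14.000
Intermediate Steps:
P(N) = -14 (P(N) = 4 - 1*18 = 4 - 18 = -14)
A(w) = -19/w
K(f) = -19/(2*f**2*(4 + f)) (K(f) = (-19*1/((f + 4)*(f + f)))/f = (-19*1/(2*f*(4 + f)))/f = (-19/(2*f*(4 + f)))/f = -19/(2*f**2*(4 + f)))
K(-532) - s(155, P(-19)) = -19/2/((-532)**2*(4 - 532)) - 1*(-14) = -19/2*1/283024/(-528) + 14 = -19/2*1/283024*(-1/528) + 14 = 1/15730176 + 14 = 220222465/15730176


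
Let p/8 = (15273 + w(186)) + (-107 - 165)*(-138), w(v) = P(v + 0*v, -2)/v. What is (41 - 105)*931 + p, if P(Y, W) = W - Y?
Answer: 33747832/93 ≈ 3.6288e+5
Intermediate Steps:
w(v) = (-2 - v)/v (w(v) = (-2 - (v + 0*v))/v = (-2 - (v + 0))/v = (-2 - v)/v)
p = 39289144/93 (p = 8*((15273 + (-2 - 1*186)/186) + (-107 - 165)*(-138)) = 8*((15273 + (-2 - 186)/186) - 272*(-138)) = 8*((15273 + (1/186)*(-188)) + 37536) = 8*((15273 - 94/93) + 37536) = 8*(1420295/93 + 37536) = 8*(4911143/93) = 39289144/93 ≈ 4.2246e+5)
(41 - 105)*931 + p = (41 - 105)*931 + 39289144/93 = -64*931 + 39289144/93 = -59584 + 39289144/93 = 33747832/93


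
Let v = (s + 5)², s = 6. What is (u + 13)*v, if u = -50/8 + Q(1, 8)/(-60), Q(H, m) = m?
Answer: 48037/60 ≈ 800.62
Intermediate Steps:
v = 121 (v = (6 + 5)² = 11² = 121)
u = -383/60 (u = -50/8 + 8/(-60) = -50*⅛ + 8*(-1/60) = -25/4 - 2/15 = -383/60 ≈ -6.3833)
(u + 13)*v = (-383/60 + 13)*121 = (397/60)*121 = 48037/60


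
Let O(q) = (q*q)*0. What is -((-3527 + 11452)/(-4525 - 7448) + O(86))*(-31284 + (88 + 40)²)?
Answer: -118082500/11973 ≈ -9862.4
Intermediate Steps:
O(q) = 0 (O(q) = q²*0 = 0)
-((-3527 + 11452)/(-4525 - 7448) + O(86))*(-31284 + (88 + 40)²) = -((-3527 + 11452)/(-4525 - 7448) + 0)*(-31284 + (88 + 40)²) = -(7925/(-11973) + 0)*(-31284 + 128²) = -(7925*(-1/11973) + 0)*(-31284 + 16384) = -(-7925/11973 + 0)*(-14900) = -(-7925)*(-14900)/11973 = -1*118082500/11973 = -118082500/11973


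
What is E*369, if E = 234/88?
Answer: 43173/44 ≈ 981.20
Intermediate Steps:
E = 117/44 (E = 234*(1/88) = 117/44 ≈ 2.6591)
E*369 = (117/44)*369 = 43173/44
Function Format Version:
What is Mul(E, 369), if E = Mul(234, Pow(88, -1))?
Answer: Rational(43173, 44) ≈ 981.20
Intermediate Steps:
E = Rational(117, 44) (E = Mul(234, Rational(1, 88)) = Rational(117, 44) ≈ 2.6591)
Mul(E, 369) = Mul(Rational(117, 44), 369) = Rational(43173, 44)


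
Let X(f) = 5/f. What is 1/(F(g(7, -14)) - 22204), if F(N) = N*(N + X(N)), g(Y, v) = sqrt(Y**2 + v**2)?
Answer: -1/21954 ≈ -4.5550e-5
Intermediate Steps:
F(N) = N*(N + 5/N)
1/(F(g(7, -14)) - 22204) = 1/((5 + (sqrt(7**2 + (-14)**2))**2) - 22204) = 1/((5 + (sqrt(49 + 196))**2) - 22204) = 1/((5 + (sqrt(245))**2) - 22204) = 1/((5 + (7*sqrt(5))**2) - 22204) = 1/((5 + 245) - 22204) = 1/(250 - 22204) = 1/(-21954) = -1/21954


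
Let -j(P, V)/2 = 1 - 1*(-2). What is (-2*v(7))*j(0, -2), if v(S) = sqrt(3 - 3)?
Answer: 0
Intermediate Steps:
v(S) = 0 (v(S) = sqrt(0) = 0)
j(P, V) = -6 (j(P, V) = -2*(1 - 1*(-2)) = -2*(1 + 2) = -2*3 = -6)
(-2*v(7))*j(0, -2) = -2*0*(-6) = 0*(-6) = 0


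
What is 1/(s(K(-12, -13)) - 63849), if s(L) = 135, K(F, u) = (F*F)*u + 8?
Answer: -1/63714 ≈ -1.5695e-5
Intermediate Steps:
K(F, u) = 8 + u*F² (K(F, u) = F²*u + 8 = u*F² + 8 = 8 + u*F²)
1/(s(K(-12, -13)) - 63849) = 1/(135 - 63849) = 1/(-63714) = -1/63714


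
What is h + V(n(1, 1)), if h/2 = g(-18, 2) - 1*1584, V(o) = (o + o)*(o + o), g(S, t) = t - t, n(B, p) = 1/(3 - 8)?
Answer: -79196/25 ≈ -3167.8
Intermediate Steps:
n(B, p) = -⅕ (n(B, p) = 1/(-5) = -⅕)
g(S, t) = 0
V(o) = 4*o² (V(o) = (2*o)*(2*o) = 4*o²)
h = -3168 (h = 2*(0 - 1*1584) = 2*(0 - 1584) = 2*(-1584) = -3168)
h + V(n(1, 1)) = -3168 + 4*(-⅕)² = -3168 + 4*(1/25) = -3168 + 4/25 = -79196/25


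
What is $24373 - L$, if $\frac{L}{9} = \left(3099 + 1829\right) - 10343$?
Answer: $73108$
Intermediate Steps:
$L = -48735$ ($L = 9 \left(\left(3099 + 1829\right) - 10343\right) = 9 \left(4928 - 10343\right) = 9 \left(-5415\right) = -48735$)
$24373 - L = 24373 - -48735 = 24373 + 48735 = 73108$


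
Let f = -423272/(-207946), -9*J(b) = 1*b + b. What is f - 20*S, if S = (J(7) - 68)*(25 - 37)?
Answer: -5206332932/311919 ≈ -16691.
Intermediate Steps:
J(b) = -2*b/9 (J(b) = -(1*b + b)/9 = -(b + b)/9 = -2*b/9)
S = 2504/3 (S = (-2/9*7 - 68)*(25 - 37) = (-14/9 - 68)*(-12) = -626/9*(-12) = 2504/3 ≈ 834.67)
f = 211636/103973 (f = -423272*(-1/207946) = 211636/103973 ≈ 2.0355)
f - 20*S = 211636/103973 - 20*2504/3 = 211636/103973 - 50080/3 = -5206332932/311919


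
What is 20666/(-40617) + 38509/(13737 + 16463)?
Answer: 940006853/1226633400 ≈ 0.76633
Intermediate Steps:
20666/(-40617) + 38509/(13737 + 16463) = 20666*(-1/40617) + 38509/30200 = -20666/40617 + 38509*(1/30200) = -20666/40617 + 38509/30200 = 940006853/1226633400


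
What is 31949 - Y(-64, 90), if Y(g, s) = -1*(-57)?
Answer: 31892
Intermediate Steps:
Y(g, s) = 57
31949 - Y(-64, 90) = 31949 - 1*57 = 31949 - 57 = 31892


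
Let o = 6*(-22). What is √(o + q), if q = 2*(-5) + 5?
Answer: I*√137 ≈ 11.705*I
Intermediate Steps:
o = -132
q = -5 (q = -10 + 5 = -5)
√(o + q) = √(-132 - 5) = √(-137) = I*√137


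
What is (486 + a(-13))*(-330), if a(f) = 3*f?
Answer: -147510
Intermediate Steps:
(486 + a(-13))*(-330) = (486 + 3*(-13))*(-330) = (486 - 39)*(-330) = 447*(-330) = -147510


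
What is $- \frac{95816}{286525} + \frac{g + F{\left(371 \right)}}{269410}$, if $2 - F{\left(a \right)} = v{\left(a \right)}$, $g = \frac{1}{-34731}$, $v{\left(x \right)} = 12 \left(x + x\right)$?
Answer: $- \frac{197025032272187}{536195934476550} \approx -0.36745$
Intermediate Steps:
$v{\left(x \right)} = 24 x$ ($v{\left(x \right)} = 12 \cdot 2 x = 24 x$)
$g = - \frac{1}{34731} \approx -2.8793 \cdot 10^{-5}$
$F{\left(a \right)} = 2 - 24 a$
$- \frac{95816}{286525} + \frac{g + F{\left(371 \right)}}{269410} = - \frac{95816}{286525} + \frac{- \frac{1}{34731} + \left(2 - 8904\right)}{269410} = \left(-95816\right) \frac{1}{286525} + \left(- \frac{1}{34731} + \left(2 - 8904\right)\right) \frac{1}{269410} = - \frac{95816}{286525} + \left(- \frac{1}{34731} - 8902\right) \frac{1}{269410} = - \frac{95816}{286525} - \frac{309175363}{9356878710} = - \frac{197025032272187}{536195934476550}$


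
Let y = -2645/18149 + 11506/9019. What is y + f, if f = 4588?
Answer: 751175559767/163685831 ≈ 4589.1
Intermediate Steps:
y = 184967139/163685831 (y = -2645*1/18149 + 11506*(1/9019) = -2645/18149 + 11506/9019 = 184967139/163685831 ≈ 1.1300)
y + f = 184967139/163685831 + 4588 = 751175559767/163685831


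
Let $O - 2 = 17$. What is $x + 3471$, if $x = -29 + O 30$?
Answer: $4012$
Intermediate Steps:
$O = 19$ ($O = 2 + 17 = 19$)
$x = 541$ ($x = -29 + 19 \cdot 30 = -29 + 570 = 541$)
$x + 3471 = 541 + 3471 = 4012$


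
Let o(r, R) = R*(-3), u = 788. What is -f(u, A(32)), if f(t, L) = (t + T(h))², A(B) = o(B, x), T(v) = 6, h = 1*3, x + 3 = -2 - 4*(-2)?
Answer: -630436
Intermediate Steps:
x = 3 (x = -3 + (-2 - 4*(-2)) = -3 + (-2 + 8) = -3 + 6 = 3)
h = 3
o(r, R) = -3*R
A(B) = -9 (A(B) = -3*3 = -9)
f(t, L) = (6 + t)² (f(t, L) = (t + 6)² = (6 + t)²)
-f(u, A(32)) = -(6 + 788)² = -1*794² = -1*630436 = -630436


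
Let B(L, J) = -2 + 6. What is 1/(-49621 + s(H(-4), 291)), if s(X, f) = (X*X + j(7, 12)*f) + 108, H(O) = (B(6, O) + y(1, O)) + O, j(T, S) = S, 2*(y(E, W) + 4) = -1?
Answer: -4/184003 ≈ -2.1739e-5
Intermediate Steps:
y(E, W) = -9/2 (y(E, W) = -4 + (½)*(-1) = -4 - ½ = -9/2)
B(L, J) = 4
H(O) = -½ + O (H(O) = (4 - 9/2) + O = -½ + O)
s(X, f) = 108 + X² + 12*f (s(X, f) = (X*X + 12*f) + 108 = (X² + 12*f) + 108 = 108 + X² + 12*f)
1/(-49621 + s(H(-4), 291)) = 1/(-49621 + (108 + (-½ - 4)² + 12*291)) = 1/(-49621 + (108 + (-9/2)² + 3492)) = 1/(-49621 + (108 + 81/4 + 3492)) = 1/(-49621 + 14481/4) = 1/(-184003/4) = -4/184003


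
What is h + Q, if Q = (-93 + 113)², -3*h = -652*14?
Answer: 10328/3 ≈ 3442.7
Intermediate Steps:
h = 9128/3 (h = -(-652)*14/3 = -⅓*(-9128) = 9128/3 ≈ 3042.7)
Q = 400 (Q = 20² = 400)
h + Q = 9128/3 + 400 = 10328/3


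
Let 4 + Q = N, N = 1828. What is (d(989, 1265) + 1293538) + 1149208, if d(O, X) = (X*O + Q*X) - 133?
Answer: 6001058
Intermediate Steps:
Q = 1824 (Q = -4 + 1828 = 1824)
d(O, X) = -133 + 1824*X + O*X (d(O, X) = (X*O + 1824*X) - 133 = (O*X + 1824*X) - 133 = (1824*X + O*X) - 133 = -133 + 1824*X + O*X)
(d(989, 1265) + 1293538) + 1149208 = ((-133 + 1824*1265 + 989*1265) + 1293538) + 1149208 = ((-133 + 2307360 + 1251085) + 1293538) + 1149208 = (3558312 + 1293538) + 1149208 = 4851850 + 1149208 = 6001058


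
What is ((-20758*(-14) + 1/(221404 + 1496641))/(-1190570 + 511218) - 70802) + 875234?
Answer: 938898187371421339/1167157306840 ≈ 8.0443e+5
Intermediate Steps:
((-20758*(-14) + 1/(221404 + 1496641))/(-1190570 + 511218) - 70802) + 875234 = ((290612 + 1/1718045)/(-679352) - 70802) + 875234 = ((290612 + 1/1718045)*(-1/679352) - 70802) + 875234 = ((499284493541/1718045)*(-1/679352) - 70802) + 875234 = (-499284493541/1167157306840 - 70802) + 875234 = -82637570923379221/1167157306840 + 875234 = 938898187371421339/1167157306840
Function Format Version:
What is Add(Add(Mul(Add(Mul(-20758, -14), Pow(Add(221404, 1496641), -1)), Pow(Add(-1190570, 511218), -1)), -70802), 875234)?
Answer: Rational(938898187371421339, 1167157306840) ≈ 8.0443e+5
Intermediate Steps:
Add(Add(Mul(Add(Mul(-20758, -14), Pow(Add(221404, 1496641), -1)), Pow(Add(-1190570, 511218), -1)), -70802), 875234) = Add(Add(Mul(Add(290612, Pow(1718045, -1)), Pow(-679352, -1)), -70802), 875234) = Add(Add(Mul(Add(290612, Rational(1, 1718045)), Rational(-1, 679352)), -70802), 875234) = Add(Add(Mul(Rational(499284493541, 1718045), Rational(-1, 679352)), -70802), 875234) = Add(Add(Rational(-499284493541, 1167157306840), -70802), 875234) = Add(Rational(-82637570923379221, 1167157306840), 875234) = Rational(938898187371421339, 1167157306840)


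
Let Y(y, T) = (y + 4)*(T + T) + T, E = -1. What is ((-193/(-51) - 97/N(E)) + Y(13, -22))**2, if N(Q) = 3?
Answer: 1658607076/2601 ≈ 6.3768e+5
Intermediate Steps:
Y(y, T) = T + 2*T*(4 + y) (Y(y, T) = (4 + y)*(2*T) + T = 2*T*(4 + y) + T = T + 2*T*(4 + y))
((-193/(-51) - 97/N(E)) + Y(13, -22))**2 = ((-193/(-51) - 97/3) - 22*(9 + 2*13))**2 = ((-193*(-1/51) - 97*1/3) - 22*(9 + 26))**2 = ((193/51 - 97/3) - 22*35)**2 = (-1456/51 - 770)**2 = (-40726/51)**2 = 1658607076/2601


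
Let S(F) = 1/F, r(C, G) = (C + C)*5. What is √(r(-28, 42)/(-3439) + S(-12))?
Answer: I*√815043/20634 ≈ 0.043753*I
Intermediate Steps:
r(C, G) = 10*C (r(C, G) = (2*C)*5 = 10*C)
√(r(-28, 42)/(-3439) + S(-12)) = √((10*(-28))/(-3439) + 1/(-12)) = √(-280*(-1/3439) - 1/12) = √(280/3439 - 1/12) = √(-79/41268) = I*√815043/20634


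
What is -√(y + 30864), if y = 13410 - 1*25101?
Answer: -√19173 ≈ -138.47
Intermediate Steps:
y = -11691 (y = 13410 - 25101 = -11691)
-√(y + 30864) = -√(-11691 + 30864) = -√19173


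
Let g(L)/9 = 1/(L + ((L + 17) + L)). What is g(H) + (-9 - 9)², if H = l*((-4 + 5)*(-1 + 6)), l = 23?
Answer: 117297/362 ≈ 324.02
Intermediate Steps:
H = 115 (H = 23*((-4 + 5)*(-1 + 6)) = 23*(1*5) = 23*5 = 115)
g(L) = 9/(17 + 3*L) (g(L) = 9/(L + ((L + 17) + L)) = 9/(L + ((17 + L) + L)) = 9/(L + (17 + 2*L)) = 9/(17 + 3*L))
g(H) + (-9 - 9)² = 9/(17 + 3*115) + (-9 - 9)² = 9/(17 + 345) + (-18)² = 9/362 + 324 = 117297/362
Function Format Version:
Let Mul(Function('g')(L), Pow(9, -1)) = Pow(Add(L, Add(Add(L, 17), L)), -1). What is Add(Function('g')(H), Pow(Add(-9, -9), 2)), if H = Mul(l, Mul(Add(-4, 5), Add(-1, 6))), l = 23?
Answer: Rational(117297, 362) ≈ 324.02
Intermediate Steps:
H = 115 (H = Mul(23, Mul(Add(-4, 5), Add(-1, 6))) = Mul(23, Mul(1, 5)) = Mul(23, 5) = 115)
Function('g')(L) = Mul(9, Pow(Add(17, Mul(3, L)), -1)) (Function('g')(L) = Mul(9, Pow(Add(L, Add(Add(L, 17), L)), -1)) = Mul(9, Pow(Add(L, Add(Add(17, L), L)), -1)) = Mul(9, Pow(Add(L, Add(17, Mul(2, L))), -1)) = Mul(9, Pow(Add(17, Mul(3, L)), -1)))
Add(Function('g')(H), Pow(Add(-9, -9), 2)) = Add(Mul(9, Pow(Add(17, Mul(3, 115)), -1)), Pow(Add(-9, -9), 2)) = Add(Mul(9, Pow(Add(17, 345), -1)), Pow(-18, 2)) = Add(Mul(9, Pow(362, -1)), 324) = Add(Mul(9, Rational(1, 362)), 324) = Add(Rational(9, 362), 324) = Rational(117297, 362)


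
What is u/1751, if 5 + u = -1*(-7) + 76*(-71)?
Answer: -5394/1751 ≈ -3.0805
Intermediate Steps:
u = -5394 (u = -5 + (-1*(-7) + 76*(-71)) = -5 + (7 - 5396) = -5 - 5389 = -5394)
u/1751 = -5394/1751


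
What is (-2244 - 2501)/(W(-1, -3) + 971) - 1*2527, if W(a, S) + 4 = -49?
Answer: -2324531/918 ≈ -2532.2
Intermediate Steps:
W(a, S) = -53 (W(a, S) = -4 - 49 = -53)
(-2244 - 2501)/(W(-1, -3) + 971) - 1*2527 = (-2244 - 2501)/(-53 + 971) - 1*2527 = -4745/918 - 2527 = -2324531/918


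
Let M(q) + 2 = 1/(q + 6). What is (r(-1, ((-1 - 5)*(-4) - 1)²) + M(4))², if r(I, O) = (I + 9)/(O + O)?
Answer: 100220121/27984100 ≈ 3.5813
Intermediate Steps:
M(q) = -2 + 1/(6 + q) (M(q) = -2 + 1/(q + 6) = -2 + 1/(6 + q))
r(I, O) = (9 + I)/(2*O) (r(I, O) = (9 + I)/((2*O)) = (9 + I)*(1/(2*O)) = (9 + I)/(2*O))
(r(-1, ((-1 - 5)*(-4) - 1)²) + M(4))² = ((9 - 1)/(2*(((-1 - 5)*(-4) - 1)²)) + (-11 - 2*4)/(6 + 4))² = ((½)*8/(-6*(-4) - 1)² + (-11 - 8)/10)² = ((½)*8/(24 - 1)² + (⅒)*(-19))² = ((½)*8/23² - 19/10)² = ((½)*8/529 - 19/10)² = ((½)*(1/529)*8 - 19/10)² = (4/529 - 19/10)² = (-10011/5290)² = 100220121/27984100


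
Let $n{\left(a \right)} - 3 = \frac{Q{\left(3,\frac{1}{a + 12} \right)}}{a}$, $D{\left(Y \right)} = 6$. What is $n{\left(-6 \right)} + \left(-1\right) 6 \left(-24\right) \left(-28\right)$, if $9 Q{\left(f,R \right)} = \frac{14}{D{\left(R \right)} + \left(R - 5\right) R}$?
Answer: $- \frac{2260297}{561} \approx -4029.1$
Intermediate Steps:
$Q{\left(f,R \right)} = \frac{14}{9 \left(6 + R \left(-5 + R\right)\right)}$ ($Q{\left(f,R \right)} = \frac{14 \frac{1}{6 + \left(R - 5\right) R}}{9} = \frac{14 \frac{1}{6 + \left(-5 + R\right) R}}{9} = \frac{14 \frac{1}{6 + R \left(-5 + R\right)}}{9} = \frac{14}{9 \left(6 + R \left(-5 + R\right)\right)}$)
$n{\left(a \right)} = 3 + \frac{14}{9 a \left(6 + \frac{1}{\left(12 + a\right)^{2}} - \frac{5}{12 + a}\right)}$ ($n{\left(a \right)} = 3 + \frac{\frac{14}{9} \frac{1}{6 + \left(\frac{1}{a + 12}\right)^{2} - \frac{5}{a + 12}}}{a} = 3 + \frac{\frac{14}{9} \frac{1}{6 + \left(\frac{1}{12 + a}\right)^{2} - \frac{5}{12 + a}}}{a} = 3 + \frac{\frac{14}{9} \frac{1}{6 + \frac{1}{\left(12 + a\right)^{2}} - \frac{5}{12 + a}}}{a} = 3 + \frac{14}{9 a \left(6 + \frac{1}{\left(12 + a\right)^{2}} - \frac{5}{12 + a}\right)}$)
$n{\left(-6 \right)} + \left(-1\right) 6 \left(-24\right) \left(-28\right) = \frac{2016 + 162 \left(-6\right)^{3} + 3767 \left(-6\right)^{2} + 22071 \left(-6\right)}{9 \left(-6\right) \left(805 + 6 \left(-6\right)^{2} + 139 \left(-6\right)\right)} + \left(-1\right) 6 \left(-24\right) \left(-28\right) = \frac{1}{9} \left(- \frac{1}{6}\right) \frac{1}{805 + 6 \cdot 36 - 834} \left(2016 + 162 \left(-216\right) + 3767 \cdot 36 - 132426\right) + \left(-6\right) \left(-24\right) \left(-28\right) = \frac{1}{9} \left(- \frac{1}{6}\right) \frac{1}{805 + 216 - 834} \left(2016 - 34992 + 135612 - 132426\right) + 144 \left(-28\right) = \frac{1}{9} \left(- \frac{1}{6}\right) \frac{1}{187} \left(-29790\right) - 4032 = \frac{1655}{561} - 4032 = - \frac{2260297}{561}$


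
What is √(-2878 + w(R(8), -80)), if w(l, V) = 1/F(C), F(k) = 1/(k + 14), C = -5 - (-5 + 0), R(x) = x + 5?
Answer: 4*I*√179 ≈ 53.516*I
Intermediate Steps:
R(x) = 5 + x
C = 0 (C = -5 - 1*(-5) = -5 + 5 = 0)
F(k) = 1/(14 + k)
w(l, V) = 14 (w(l, V) = 1/(1/(14 + 0)) = 1/(1/14) = 14)
√(-2878 + w(R(8), -80)) = √(-2878 + 14) = √(-2864) = 4*I*√179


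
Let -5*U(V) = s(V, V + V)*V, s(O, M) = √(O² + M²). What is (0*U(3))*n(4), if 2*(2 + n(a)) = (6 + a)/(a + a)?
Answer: 0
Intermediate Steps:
s(O, M) = √(M² + O²)
U(V) = -V*√5*√(V²)/5 (U(V) = -√((V + V)² + V²)*V/5 = -√((2*V)² + V²)*V/5 = -√(4*V² + V²)*V/5 = -√(5*V²)*V/5 = -√5*√(V²)*V/5 = -V*√5*√(V²)/5)
n(a) = -2 + (6 + a)/(4*a) (n(a) = -2 + ((6 + a)/(a + a))/2 = -2 + ((6 + a)/((2*a)))/2 = -2 + ((6 + a)*(1/(2*a)))/2 = -2 + ((6 + a)/(2*a))/2 = -2 + (6 + a)/(4*a))
(0*U(3))*n(4) = (0*(-⅕*3*√5*√(3²)))*((¼)*(6 - 7*4)/4) = (0*(-⅕*3*√5*√9))*((¼)*(¼)*(6 - 28)) = (0*(-⅕*3*√5*3))*((¼)*(¼)*(-22)) = (0*(-9*√5/5))*(-11/8) = 0*(-11/8) = 0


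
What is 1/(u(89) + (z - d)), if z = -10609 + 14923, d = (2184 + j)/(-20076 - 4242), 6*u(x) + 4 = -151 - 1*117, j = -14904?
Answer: 1351/5766262 ≈ 0.00023429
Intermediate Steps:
u(x) = -136/3 (u(x) = -⅔ + (-151 - 1*117)/6 = -⅔ + (-151 - 117)/6 = -⅔ + (⅙)*(-268) = -⅔ - 134/3 = -136/3)
d = 2120/4053 (d = (2184 - 14904)/(-20076 - 4242) = -12720/(-24318) = -12720*(-1/24318) = 2120/4053 ≈ 0.52307)
z = 4314
1/(u(89) + (z - d)) = 1/(-136/3 + (4314 - 1*2120/4053)) = 1/(-136/3 + (4314 - 2120/4053)) = 1/(-136/3 + 17482522/4053) = 1/(5766262/1351) = 1351/5766262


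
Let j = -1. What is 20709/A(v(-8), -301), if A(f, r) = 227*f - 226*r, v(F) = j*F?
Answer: 20709/69842 ≈ 0.29651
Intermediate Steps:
v(F) = -F
A(f, r) = -226*r + 227*f
20709/A(v(-8), -301) = 20709/(-226*(-301) + 227*(-1*(-8))) = 20709/(68026 + 227*8) = 20709/(68026 + 1816) = 20709/69842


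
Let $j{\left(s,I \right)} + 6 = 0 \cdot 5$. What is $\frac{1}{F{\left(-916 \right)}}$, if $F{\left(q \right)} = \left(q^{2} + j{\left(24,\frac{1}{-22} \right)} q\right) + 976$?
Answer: $\frac{1}{845528} \approx 1.1827 \cdot 10^{-6}$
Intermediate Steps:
$j{\left(s,I \right)} = -6$ ($j{\left(s,I \right)} = -6 + 0 \cdot 5 = -6 + 0 = -6$)
$F{\left(q \right)} = 976 + q^{2} - 6 q$ ($F{\left(q \right)} = \left(q^{2} - 6 q\right) + 976 = 976 + q^{2} - 6 q$)
$\frac{1}{F{\left(-916 \right)}} = \frac{1}{976 + \left(-916\right)^{2} - -5496} = \frac{1}{976 + 839056 + 5496} = \frac{1}{845528}$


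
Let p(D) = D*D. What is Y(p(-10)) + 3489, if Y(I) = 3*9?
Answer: 3516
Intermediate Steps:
p(D) = D**2
Y(I) = 27
Y(p(-10)) + 3489 = 27 + 3489 = 3516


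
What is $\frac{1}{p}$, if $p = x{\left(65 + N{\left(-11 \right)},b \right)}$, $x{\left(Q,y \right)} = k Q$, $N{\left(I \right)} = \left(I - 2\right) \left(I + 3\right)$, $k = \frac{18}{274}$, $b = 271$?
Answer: $\frac{137}{1521} \approx 0.090072$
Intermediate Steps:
$k = \frac{9}{137}$ ($k = 18 \cdot \frac{1}{274} = \frac{9}{137} \approx 0.065693$)
$N{\left(I \right)} = \left(-2 + I\right) \left(3 + I\right)$
$x{\left(Q,y \right)} = \frac{9 Q}{137}$
$p = \frac{1521}{137}$ ($p = \frac{9 \left(65 - \left(17 - 121\right)\right)}{137} = \frac{9 \left(65 - -104\right)}{137} = \frac{9 \left(65 + 104\right)}{137} = \frac{9}{137} \cdot 169 = \frac{1521}{137} \approx 11.102$)
$\frac{1}{p} = \frac{1}{\frac{1521}{137}} = \frac{137}{1521}$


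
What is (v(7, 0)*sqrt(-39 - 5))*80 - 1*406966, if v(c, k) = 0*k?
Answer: -406966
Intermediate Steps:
v(c, k) = 0
(v(7, 0)*sqrt(-39 - 5))*80 - 1*406966 = (0*sqrt(-39 - 5))*80 - 1*406966 = (0*sqrt(-44))*80 - 406966 = (0*(2*I*sqrt(11)))*80 - 406966 = 0*80 - 406966 = 0 - 406966 = -406966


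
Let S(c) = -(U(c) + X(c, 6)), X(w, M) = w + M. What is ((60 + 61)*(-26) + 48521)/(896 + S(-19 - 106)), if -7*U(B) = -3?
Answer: 317625/7102 ≈ 44.723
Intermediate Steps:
X(w, M) = M + w
U(B) = 3/7 (U(B) = -1/7*(-3) = 3/7)
S(c) = -45/7 - c (S(c) = -(3/7 + (6 + c)) = -(45/7 + c) = -45/7 - c)
((60 + 61)*(-26) + 48521)/(896 + S(-19 - 106)) = ((60 + 61)*(-26) + 48521)/(896 + (-45/7 - (-19 - 106))) = (121*(-26) + 48521)/(896 + (-45/7 - 1*(-125))) = (-3146 + 48521)/(896 + (-45/7 + 125)) = 45375/(896 + 830/7) = 45375/(7102/7) = 45375*(7/7102) = 317625/7102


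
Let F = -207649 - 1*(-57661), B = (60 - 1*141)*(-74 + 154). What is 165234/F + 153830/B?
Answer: -201194753/8099352 ≈ -24.841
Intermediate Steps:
B = -6480 (B = (60 - 141)*80 = -81*80 = -6480)
F = -149988 (F = -207649 + 57661 = -149988)
165234/F + 153830/B = 165234/(-149988) + 153830/(-6480) = 165234*(-1/149988) + 153830*(-1/6480) = -27539/24998 - 15383/648 = -201194753/8099352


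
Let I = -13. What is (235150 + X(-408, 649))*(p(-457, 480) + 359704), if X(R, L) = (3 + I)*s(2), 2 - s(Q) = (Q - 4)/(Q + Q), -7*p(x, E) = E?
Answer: 591914961000/7 ≈ 8.4559e+10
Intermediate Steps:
p(x, E) = -E/7
s(Q) = 2 - (-4 + Q)/(2*Q) (s(Q) = 2 - (Q - 4)/(Q + Q) = 2 - (-4 + Q)/(2*Q))
X(R, L) = -25 (X(R, L) = (3 - 13)*(3/2 + 2/2) = -10*(3/2 + 2*(½)) = -10*(3/2 + 1) = -10*5/2 = -25)
(235150 + X(-408, 649))*(p(-457, 480) + 359704) = (235150 - 25)*(-⅐*480 + 359704) = 235125*(-480/7 + 359704) = 235125*(2517448/7) = 591914961000/7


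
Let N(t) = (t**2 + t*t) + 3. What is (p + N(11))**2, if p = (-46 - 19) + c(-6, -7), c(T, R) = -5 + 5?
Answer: 32400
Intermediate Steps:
c(T, R) = 0
p = -65 (p = (-46 - 19) + 0 = -65 + 0 = -65)
N(t) = 3 + 2*t**2 (N(t) = (t**2 + t**2) + 3 = 2*t**2 + 3 = 3 + 2*t**2)
(p + N(11))**2 = (-65 + (3 + 2*11**2))**2 = (-65 + (3 + 2*121))**2 = (-65 + (3 + 242))**2 = (-65 + 245)**2 = 180**2 = 32400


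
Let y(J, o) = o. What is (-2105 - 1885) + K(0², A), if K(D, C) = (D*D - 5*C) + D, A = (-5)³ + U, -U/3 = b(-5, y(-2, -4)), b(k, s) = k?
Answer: -3440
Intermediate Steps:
U = 15 (U = -3*(-5) = 15)
A = -110 (A = (-5)³ + 15 = -125 + 15 = -110)
K(D, C) = D + D² - 5*C (K(D, C) = (D² - 5*C) + D = D + D² - 5*C)
(-2105 - 1885) + K(0², A) = (-2105 - 1885) + (0² + (0²)² - 5*(-110)) = -3990 + (0 + 0² + 550) = -3990 + (0 + 0 + 550) = -3990 + 550 = -3440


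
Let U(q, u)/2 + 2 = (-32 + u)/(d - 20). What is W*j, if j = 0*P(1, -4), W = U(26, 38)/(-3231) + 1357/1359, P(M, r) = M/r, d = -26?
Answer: 0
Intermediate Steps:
U(q, u) = -60/23 - u/23 (U(q, u) = -4 + 2*((-32 + u)/(-26 - 20)) = -4 + 2*((-32 + u)/(-46)) = -4 + 2*((-32 + u)*(-1/46)) = -4 + 2*(16/23 - u/46) = -4 + (32/23 - u/23) = -60/23 - u/23)
W = 3739849/3740421 (W = (-60/23 - 1/23*38)/(-3231) + 1357/1359 = (-60/23 - 38/23)*(-1/3231) + 1357*(1/1359) = -98/23*(-1/3231) + 1357/1359 = 98/74313 + 1357/1359 = 3739849/3740421 ≈ 0.99985)
j = 0 (j = 0*(1/(-4)) = 0*(1*(-1/4)) = 0*(-1/4) = 0)
W*j = (3739849/3740421)*0 = 0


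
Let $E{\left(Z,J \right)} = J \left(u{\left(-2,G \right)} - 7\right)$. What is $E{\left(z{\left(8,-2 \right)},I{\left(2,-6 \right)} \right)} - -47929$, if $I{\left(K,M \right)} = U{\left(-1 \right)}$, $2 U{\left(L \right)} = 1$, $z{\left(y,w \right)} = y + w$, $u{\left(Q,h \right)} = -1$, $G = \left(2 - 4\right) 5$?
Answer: $47925$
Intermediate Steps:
$G = -10$ ($G = \left(-2\right) 5 = -10$)
$z{\left(y,w \right)} = w + y$
$U{\left(L \right)} = \frac{1}{2}$ ($U{\left(L \right)} = \frac{1}{2} \cdot 1 = \frac{1}{2}$)
$I{\left(K,M \right)} = \frac{1}{2}$
$E{\left(Z,J \right)} = - 8 J$ ($E{\left(Z,J \right)} = J \left(-1 - 7\right) = J \left(-8\right) = - 8 J$)
$E{\left(z{\left(8,-2 \right)},I{\left(2,-6 \right)} \right)} - -47929 = \left(-8\right) \frac{1}{2} - -47929 = -4 + 47929 = 47925$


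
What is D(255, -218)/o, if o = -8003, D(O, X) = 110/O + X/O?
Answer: 36/680255 ≈ 5.2921e-5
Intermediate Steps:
D(255, -218)/o = ((110 - 218)/255)/(-8003) = ((1/255)*(-108))*(-1/8003) = -36/85*(-1/8003) = 36/680255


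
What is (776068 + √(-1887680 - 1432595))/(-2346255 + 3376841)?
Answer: 388034/515293 + 5*I*√132811/1030586 ≈ 0.75304 + 0.0017681*I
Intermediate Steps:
(776068 + √(-1887680 - 1432595))/(-2346255 + 3376841) = (776068 + √(-3320275))/1030586 = (776068 + 5*I*√132811)*(1/1030586) = 388034/515293 + 5*I*√132811/1030586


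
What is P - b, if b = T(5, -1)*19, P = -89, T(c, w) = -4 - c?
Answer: 82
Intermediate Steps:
b = -171 (b = (-4 - 1*5)*19 = (-4 - 5)*19 = -9*19 = -171)
P - b = -89 - 1*(-171) = -89 + 171 = 82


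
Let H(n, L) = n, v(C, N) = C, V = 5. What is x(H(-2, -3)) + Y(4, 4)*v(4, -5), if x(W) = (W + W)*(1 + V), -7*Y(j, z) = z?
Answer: -184/7 ≈ -26.286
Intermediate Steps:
Y(j, z) = -z/7
x(W) = 12*W (x(W) = (W + W)*(1 + 5) = (2*W)*6 = 12*W)
x(H(-2, -3)) + Y(4, 4)*v(4, -5) = 12*(-2) - ⅐*4*4 = -24 - 4/7*4 = -24 - 16/7 = -184/7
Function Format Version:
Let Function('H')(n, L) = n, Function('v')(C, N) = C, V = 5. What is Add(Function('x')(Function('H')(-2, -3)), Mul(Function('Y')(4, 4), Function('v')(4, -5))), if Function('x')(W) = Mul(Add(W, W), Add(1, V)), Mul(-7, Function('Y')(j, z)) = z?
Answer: Rational(-184, 7) ≈ -26.286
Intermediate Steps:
Function('Y')(j, z) = Mul(Rational(-1, 7), z)
Function('x')(W) = Mul(12, W) (Function('x')(W) = Mul(Add(W, W), Add(1, 5)) = Mul(Mul(2, W), 6) = Mul(12, W))
Add(Function('x')(Function('H')(-2, -3)), Mul(Function('Y')(4, 4), Function('v')(4, -5))) = Add(Mul(12, -2), Mul(Mul(Rational(-1, 7), 4), 4)) = Add(-24, Mul(Rational(-4, 7), 4)) = Add(-24, Rational(-16, 7)) = Rational(-184, 7)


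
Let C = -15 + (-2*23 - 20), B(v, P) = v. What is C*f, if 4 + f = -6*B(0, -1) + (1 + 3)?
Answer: 0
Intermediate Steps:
f = 0 (f = -4 + (-6*0 + (1 + 3)) = -4 + (0 + 4) = -4 + 4 = 0)
C = -81 (C = -15 + (-46 - 20) = -15 - 66 = -81)
C*f = -81*0 = 0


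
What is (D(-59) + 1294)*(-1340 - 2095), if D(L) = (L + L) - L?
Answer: -4242225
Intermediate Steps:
D(L) = L (D(L) = 2*L - L = L)
(D(-59) + 1294)*(-1340 - 2095) = (-59 + 1294)*(-1340 - 2095) = 1235*(-3435) = -4242225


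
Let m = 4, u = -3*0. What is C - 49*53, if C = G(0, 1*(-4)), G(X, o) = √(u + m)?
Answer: -2595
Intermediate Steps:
u = 0
G(X, o) = 2 (G(X, o) = √(0 + 4) = √4 = 2)
C = 2
C - 49*53 = 2 - 49*53 = 2 - 2597 = -2595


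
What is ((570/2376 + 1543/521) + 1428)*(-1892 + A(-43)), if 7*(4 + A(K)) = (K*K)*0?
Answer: -46654203818/17193 ≈ -2.7136e+6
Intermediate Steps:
A(K) = -4 (A(K) = -4 + ((K*K)*0)/7 = -4 + (K²*0)/7 = -4 + (⅐)*0 = -4 + 0 = -4)
((570/2376 + 1543/521) + 1428)*(-1892 + A(-43)) = ((570/2376 + 1543/521) + 1428)*(-1892 - 4) = ((570*(1/2376) + 1543*(1/521)) + 1428)*(-1896) = ((95/396 + 1543/521) + 1428)*(-1896) = (660523/206316 + 1428)*(-1896) = (295279771/206316)*(-1896) = -46654203818/17193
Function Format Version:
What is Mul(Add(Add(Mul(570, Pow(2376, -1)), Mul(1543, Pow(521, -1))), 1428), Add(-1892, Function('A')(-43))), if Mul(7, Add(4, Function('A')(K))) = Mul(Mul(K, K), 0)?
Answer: Rational(-46654203818, 17193) ≈ -2.7136e+6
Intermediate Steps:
Function('A')(K) = -4 (Function('A')(K) = Add(-4, Mul(Rational(1, 7), Mul(Mul(K, K), 0))) = Add(-4, Mul(Rational(1, 7), Mul(Pow(K, 2), 0))) = Add(-4, Mul(Rational(1, 7), 0)) = Add(-4, 0) = -4)
Mul(Add(Add(Mul(570, Pow(2376, -1)), Mul(1543, Pow(521, -1))), 1428), Add(-1892, Function('A')(-43))) = Mul(Add(Add(Mul(570, Pow(2376, -1)), Mul(1543, Pow(521, -1))), 1428), Add(-1892, -4)) = Mul(Add(Add(Mul(570, Rational(1, 2376)), Mul(1543, Rational(1, 521))), 1428), -1896) = Mul(Add(Add(Rational(95, 396), Rational(1543, 521)), 1428), -1896) = Mul(Add(Rational(660523, 206316), 1428), -1896) = Mul(Rational(295279771, 206316), -1896) = Rational(-46654203818, 17193)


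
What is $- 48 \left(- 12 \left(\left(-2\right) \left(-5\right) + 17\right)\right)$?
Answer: $15552$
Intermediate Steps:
$- 48 \left(- 12 \left(\left(-2\right) \left(-5\right) + 17\right)\right) = - 48 \left(- 12 \left(10 + 17\right)\right) = - 48 \left(\left(-12\right) 27\right) = \left(-48\right) \left(-324\right) = 15552$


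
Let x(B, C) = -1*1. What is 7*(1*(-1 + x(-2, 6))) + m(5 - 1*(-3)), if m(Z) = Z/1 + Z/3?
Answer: -10/3 ≈ -3.3333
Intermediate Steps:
x(B, C) = -1
m(Z) = 4*Z/3 (m(Z) = Z*1 + Z*(1/3) = Z + Z/3 = 4*Z/3)
7*(1*(-1 + x(-2, 6))) + m(5 - 1*(-3)) = 7*(1*(-1 - 1)) + 4*(5 - 1*(-3))/3 = 7*(1*(-2)) + 4*(5 + 3)/3 = 7*(-2) + (4/3)*8 = -14 + 32/3 = -10/3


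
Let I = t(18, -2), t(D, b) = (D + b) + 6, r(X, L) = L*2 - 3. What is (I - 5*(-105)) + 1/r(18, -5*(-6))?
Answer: 31180/57 ≈ 547.02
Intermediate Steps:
r(X, L) = -3 + 2*L (r(X, L) = 2*L - 3 = -3 + 2*L)
t(D, b) = 6 + D + b
I = 22 (I = 6 + 18 - 2 = 22)
(I - 5*(-105)) + 1/r(18, -5*(-6)) = (22 - 5*(-105)) + 1/(-3 + 2*(-5*(-6))) = (22 + 525) + 1/(-3 + 2*30) = 547 + 1/(-3 + 60) = 547 + 1/57 = 31180/57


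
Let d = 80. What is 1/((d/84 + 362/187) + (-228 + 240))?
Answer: 3927/58466 ≈ 0.067167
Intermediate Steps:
1/((d/84 + 362/187) + (-228 + 240)) = 1/((80/84 + 362/187) + (-228 + 240)) = 1/((80*(1/84) + 362*(1/187)) + 12) = 1/((20/21 + 362/187) + 12) = 1/(11342/3927 + 12) = 1/(58466/3927) = 3927/58466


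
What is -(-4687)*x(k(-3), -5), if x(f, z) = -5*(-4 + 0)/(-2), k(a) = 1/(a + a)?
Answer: -46870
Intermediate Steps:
k(a) = 1/(2*a)
x(f, z) = -10 (x(f, z) = -5*(-4)*(-½) = 20*(-½) = -10)
-(-4687)*x(k(-3), -5) = -(-4687)*(-10) = -4687*10 = -46870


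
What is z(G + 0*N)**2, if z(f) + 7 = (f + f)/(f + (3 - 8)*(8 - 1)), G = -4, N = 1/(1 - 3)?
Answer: 70225/1521 ≈ 46.170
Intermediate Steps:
N = -1/2 (N = 1/(-2) = -1/2 ≈ -0.50000)
z(f) = -7 + 2*f/(-35 + f) (z(f) = -7 + (f + f)/(f + (3 - 8)*(8 - 1)) = -7 + (2*f)/(f - 5*7) = -7 + (2*f)/(f - 35) = -7 + (2*f)/(-35 + f) = -7 + 2*f/(-35 + f))
z(G + 0*N)**2 = (5*(49 - (-4 + 0*(-1/2)))/(-35 + (-4 + 0*(-1/2))))**2 = (5*(49 - (-4 + 0))/(-35 + (-4 + 0)))**2 = (5*(49 - 1*(-4))/(-35 - 4))**2 = (5*(49 + 4)/(-39))**2 = (5*(-1/39)*53)**2 = (-265/39)**2 = 70225/1521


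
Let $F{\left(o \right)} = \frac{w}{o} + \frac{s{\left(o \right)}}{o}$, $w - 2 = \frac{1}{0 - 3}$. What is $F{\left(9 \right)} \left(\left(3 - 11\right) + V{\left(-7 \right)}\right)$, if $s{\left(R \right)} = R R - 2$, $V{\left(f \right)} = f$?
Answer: $- \frac{1210}{9} \approx -134.44$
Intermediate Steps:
$s{\left(R \right)} = -2 + R^{2}$ ($s{\left(R \right)} = R^{2} - 2 = -2 + R^{2}$)
$w = \frac{5}{3}$ ($w = 2 + \frac{1}{0 - 3} = 2 + \frac{1}{-3} = 2 - \frac{1}{3} = \frac{5}{3} \approx 1.6667$)
$F{\left(o \right)} = \frac{5}{3 o} + \frac{-2 + o^{2}}{o}$
$F{\left(9 \right)} \left(\left(3 - 11\right) + V{\left(-7 \right)}\right) = \left(9 - \frac{1}{3 \cdot 9}\right) \left(\left(3 - 11\right) - 7\right) = \left(9 - \frac{1}{27}\right) \left(-8 - 7\right) = \left(9 - \frac{1}{27}\right) \left(-15\right) = \frac{242}{27} \left(-15\right) = - \frac{1210}{9}$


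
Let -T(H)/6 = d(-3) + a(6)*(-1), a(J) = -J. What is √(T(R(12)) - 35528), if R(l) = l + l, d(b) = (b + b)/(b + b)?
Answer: I*√35570 ≈ 188.6*I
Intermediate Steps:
d(b) = 1 (d(b) = (2*b)/((2*b)) = (2*b)*(1/(2*b)) = 1)
R(l) = 2*l
T(H) = -42 (T(H) = -6*(1 - 1*6*(-1)) = -6*(1 - 6*(-1)) = -6*(1 + 6) = -6*7 = -42)
√(T(R(12)) - 35528) = √(-42 - 35528) = √(-35570) = I*√35570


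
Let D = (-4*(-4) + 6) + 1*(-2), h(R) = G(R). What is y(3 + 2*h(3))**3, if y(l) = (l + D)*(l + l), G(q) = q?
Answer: 142236648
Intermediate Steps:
h(R) = R
D = 20 (D = (16 + 6) - 2 = 22 - 2 = 20)
y(l) = 2*l*(20 + l) (y(l) = (l + 20)*(l + l) = (20 + l)*(2*l) = 2*l*(20 + l))
y(3 + 2*h(3))**3 = (2*(3 + 2*3)*(20 + (3 + 2*3)))**3 = (2*(3 + 6)*(20 + (3 + 6)))**3 = (2*9*(20 + 9))**3 = (2*9*29)**3 = 522**3 = 142236648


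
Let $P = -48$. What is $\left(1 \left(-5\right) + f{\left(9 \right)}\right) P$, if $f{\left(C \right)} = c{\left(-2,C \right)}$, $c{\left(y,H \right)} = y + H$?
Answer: $-96$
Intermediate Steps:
$c{\left(y,H \right)} = H + y$
$f{\left(C \right)} = -2 + C$ ($f{\left(C \right)} = C - 2 = -2 + C$)
$\left(1 \left(-5\right) + f{\left(9 \right)}\right) P = \left(1 \left(-5\right) + \left(-2 + 9\right)\right) \left(-48\right) = \left(-5 + 7\right) \left(-48\right) = 2 \left(-48\right) = -96$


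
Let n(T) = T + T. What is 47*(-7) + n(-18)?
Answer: -365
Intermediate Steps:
n(T) = 2*T
47*(-7) + n(-18) = 47*(-7) + 2*(-18) = -329 - 36 = -365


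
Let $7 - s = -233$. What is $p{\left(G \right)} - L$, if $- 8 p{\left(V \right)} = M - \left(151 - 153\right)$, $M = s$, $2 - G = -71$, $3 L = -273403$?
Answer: $\frac{1093249}{12} \approx 91104.0$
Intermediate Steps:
$s = 240$ ($s = 7 - -233 = 7 + 233 = 240$)
$L = - \frac{273403}{3}$ ($L = \frac{1}{3} \left(-273403\right) = - \frac{273403}{3} \approx -91134.0$)
$G = 73$ ($G = 2 - -71 = 2 + 71 = 73$)
$M = 240$
$p{\left(V \right)} = - \frac{121}{4}$ ($p{\left(V \right)} = - \frac{240 - \left(151 - 153\right)}{8} = - \frac{240 - -2}{8} = - \frac{240 + 2}{8} = \left(- \frac{1}{8}\right) 242 = - \frac{121}{4}$)
$p{\left(G \right)} - L = - \frac{121}{4} - - \frac{273403}{3} = - \frac{121}{4} + \frac{273403}{3} = \frac{1093249}{12}$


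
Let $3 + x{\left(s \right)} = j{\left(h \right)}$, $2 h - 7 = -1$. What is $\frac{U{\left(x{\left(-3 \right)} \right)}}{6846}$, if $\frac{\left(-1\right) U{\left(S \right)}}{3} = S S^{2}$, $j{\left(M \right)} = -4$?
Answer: $\frac{49}{326} \approx 0.15031$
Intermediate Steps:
$h = 3$ ($h = \frac{7}{2} + \frac{1}{2} \left(-1\right) = \frac{7}{2} - \frac{1}{2} = 3$)
$x{\left(s \right)} = -7$ ($x{\left(s \right)} = -3 - 4 = -7$)
$U{\left(S \right)} = - 3 S^{3}$ ($U{\left(S \right)} = - 3 S S^{2} = - 3 S^{3}$)
$\frac{U{\left(x{\left(-3 \right)} \right)}}{6846} = \frac{\left(-3\right) \left(-7\right)^{3}}{6846} = \left(-3\right) \left(-343\right) \frac{1}{6846} = 1029 \cdot \frac{1}{6846} = \frac{49}{326}$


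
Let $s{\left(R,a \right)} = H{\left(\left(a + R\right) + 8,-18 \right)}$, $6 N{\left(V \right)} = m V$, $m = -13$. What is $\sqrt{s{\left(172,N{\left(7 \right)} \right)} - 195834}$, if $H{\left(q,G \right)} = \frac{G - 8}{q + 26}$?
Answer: $\frac{3 i \sqrt{28527049830}}{1145} \approx 442.53 i$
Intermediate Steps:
$H{\left(q,G \right)} = \frac{-8 + G}{26 + q}$
$N{\left(V \right)} = - \frac{13 V}{6}$ ($N{\left(V \right)} = \frac{\left(-13\right) V}{6} = - \frac{13 V}{6}$)
$s{\left(R,a \right)} = - \frac{26}{34 + R + a}$ ($s{\left(R,a \right)} = \frac{-8 - 18}{26 + \left(\left(a + R\right) + 8\right)} = \frac{1}{26 + \left(\left(R + a\right) + 8\right)} \left(-26\right) = \frac{1}{26 + \left(8 + R + a\right)} \left(-26\right) = \frac{1}{34 + R + a} \left(-26\right) = - \frac{26}{34 + R + a}$)
$\sqrt{s{\left(172,N{\left(7 \right)} \right)} - 195834} = \sqrt{- \frac{26}{34 + 172 - \frac{91}{6}} - 195834} = \sqrt{- \frac{26}{\frac{1145}{6}} - 195834} = \sqrt{\left(-26\right) \frac{6}{1145} - 195834} = \sqrt{- \frac{156}{1145} - 195834} = \sqrt{- \frac{224230086}{1145}} = \frac{3 i \sqrt{28527049830}}{1145}$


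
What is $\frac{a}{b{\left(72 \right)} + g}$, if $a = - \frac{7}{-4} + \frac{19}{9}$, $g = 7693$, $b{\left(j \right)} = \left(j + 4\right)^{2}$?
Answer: $\frac{139}{484884} \approx 0.00028667$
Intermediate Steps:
$b{\left(j \right)} = \left(4 + j\right)^{2}$
$a = \frac{139}{36}$ ($a = \left(-7\right) \left(- \frac{1}{4}\right) + 19 \cdot \frac{1}{9} = \frac{7}{4} + \frac{19}{9} = \frac{139}{36} \approx 3.8611$)
$\frac{a}{b{\left(72 \right)} + g} = \frac{1}{\left(4 + 72\right)^{2} + 7693} \cdot \frac{139}{36} = \frac{1}{76^{2} + 7693} \cdot \frac{139}{36} = \frac{1}{5776 + 7693} \cdot \frac{139}{36} = \frac{1}{13469} \cdot \frac{139}{36} = \frac{139}{484884}$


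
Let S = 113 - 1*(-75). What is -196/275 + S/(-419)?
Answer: -133824/115225 ≈ -1.1614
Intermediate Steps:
S = 188 (S = 113 + 75 = 188)
-196/275 + S/(-419) = -196/275 + 188/(-419) = -196*1/275 + 188*(-1/419) = -196/275 - 188/419 = -133824/115225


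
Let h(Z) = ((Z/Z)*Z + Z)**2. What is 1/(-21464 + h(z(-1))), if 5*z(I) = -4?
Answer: -25/536536 ≈ -4.6595e-5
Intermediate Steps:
z(I) = -4/5 (z(I) = (1/5)*(-4) = -4/5)
h(Z) = 4*Z**2 (h(Z) = (1*Z + Z)**2 = (Z + Z)**2 = (2*Z)**2 = 4*Z**2)
1/(-21464 + h(z(-1))) = 1/(-21464 + 4*(-4/5)**2) = 1/(-21464 + 4*(16/25)) = 1/(-21464 + 64/25) = 1/(-536536/25) = -25/536536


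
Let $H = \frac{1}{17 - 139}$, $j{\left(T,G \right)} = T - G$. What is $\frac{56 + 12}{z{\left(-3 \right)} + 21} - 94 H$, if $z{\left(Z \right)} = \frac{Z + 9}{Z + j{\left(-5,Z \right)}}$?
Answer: $\frac{25393}{6039} \approx 4.2048$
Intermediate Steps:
$z{\left(Z \right)} = - \frac{9}{5} - \frac{Z}{5}$ ($z{\left(Z \right)} = \frac{Z + 9}{Z - \left(5 + Z\right)} = \frac{9 + Z}{-5} = \left(9 + Z\right) \left(- \frac{1}{5}\right) = - \frac{9}{5} - \frac{Z}{5}$)
$H = - \frac{1}{122}$ ($H = \frac{1}{-122} = - \frac{1}{122} \approx -0.0081967$)
$\frac{56 + 12}{z{\left(-3 \right)} + 21} - 94 H = \frac{56 + 12}{\left(- \frac{9}{5} - - \frac{3}{5}\right) + 21} - - \frac{47}{61} = \frac{68}{\left(- \frac{9}{5} + \frac{3}{5}\right) + 21} + \frac{47}{61} = \frac{68}{- \frac{6}{5} + 21} + \frac{47}{61} = \frac{68}{\frac{99}{5}} + \frac{47}{61} = 68 \cdot \frac{5}{99} + \frac{47}{61} = \frac{340}{99} + \frac{47}{61} = \frac{25393}{6039}$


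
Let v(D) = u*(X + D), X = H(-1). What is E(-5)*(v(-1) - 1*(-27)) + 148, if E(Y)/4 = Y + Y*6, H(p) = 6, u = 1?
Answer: -4332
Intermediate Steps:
X = 6
v(D) = 6 + D (v(D) = 1*(6 + D) = 6 + D)
E(Y) = 28*Y (E(Y) = 4*(Y + Y*6) = 4*(Y + 6*Y) = 4*(7*Y) = 28*Y)
E(-5)*(v(-1) - 1*(-27)) + 148 = (28*(-5))*((6 - 1) - 1*(-27)) + 148 = -140*(5 + 27) + 148 = -140*32 + 148 = -4480 + 148 = -4332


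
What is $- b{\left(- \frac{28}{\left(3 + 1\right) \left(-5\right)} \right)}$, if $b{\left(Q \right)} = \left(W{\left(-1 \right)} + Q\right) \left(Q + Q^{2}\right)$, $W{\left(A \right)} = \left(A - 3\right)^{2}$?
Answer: $- \frac{7308}{125} \approx -58.464$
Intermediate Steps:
$W{\left(A \right)} = \left(-3 + A\right)^{2}$
$b{\left(Q \right)} = \left(16 + Q\right) \left(Q + Q^{2}\right)$ ($b{\left(Q \right)} = \left(\left(-3 - 1\right)^{2} + Q\right) \left(Q + Q^{2}\right) = \left(\left(-4\right)^{2} + Q\right) \left(Q + Q^{2}\right) = \left(16 + Q\right) \left(Q + Q^{2}\right)$)
$- b{\left(- \frac{28}{\left(3 + 1\right) \left(-5\right)} \right)} = - - \frac{28}{\left(3 + 1\right) \left(-5\right)} \left(16 + \left(- \frac{28}{\left(3 + 1\right) \left(-5\right)}\right)^{2} + 17 \left(- \frac{28}{\left(3 + 1\right) \left(-5\right)}\right)\right) = - - \frac{28}{4 \left(-5\right)} \left(16 + \left(- \frac{28}{4 \left(-5\right)}\right)^{2} + 17 \left(- \frac{28}{4 \left(-5\right)}\right)\right) = - - \frac{28}{-20} \left(16 + \left(- \frac{28}{-20}\right)^{2} + 17 \left(- \frac{28}{-20}\right)\right) = - \left(-28\right) \left(- \frac{1}{20}\right) \left(16 + \left(\left(-28\right) \left(- \frac{1}{20}\right)\right)^{2} + 17 \left(\left(-28\right) \left(- \frac{1}{20}\right)\right)\right) = - \frac{7 \left(16 + \left(\frac{7}{5}\right)^{2} + 17 \cdot \frac{7}{5}\right)}{5} = - \frac{7 \left(16 + \frac{49}{25} + \frac{119}{5}\right)}{5} = - \frac{7 \cdot 1044}{5 \cdot 25} = \left(-1\right) \frac{7308}{125} = - \frac{7308}{125}$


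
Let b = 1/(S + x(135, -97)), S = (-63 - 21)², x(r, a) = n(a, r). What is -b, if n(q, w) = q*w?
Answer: 1/6039 ≈ 0.00016559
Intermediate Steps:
x(r, a) = a*r
S = 7056 (S = (-84)² = 7056)
b = -1/6039 (b = 1/(7056 - 97*135) = 1/(7056 - 13095) = 1/(-6039) = -1/6039 ≈ -0.00016559)
-b = -1*(-1/6039) = 1/6039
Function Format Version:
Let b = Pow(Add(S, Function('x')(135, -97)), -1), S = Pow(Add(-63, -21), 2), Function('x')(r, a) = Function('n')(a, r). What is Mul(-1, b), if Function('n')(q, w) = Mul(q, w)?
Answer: Rational(1, 6039) ≈ 0.00016559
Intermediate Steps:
Function('x')(r, a) = Mul(a, r)
S = 7056 (S = Pow(-84, 2) = 7056)
b = Rational(-1, 6039) (b = Pow(Add(7056, Mul(-97, 135)), -1) = Pow(Add(7056, -13095), -1) = Pow(-6039, -1) = Rational(-1, 6039) ≈ -0.00016559)
Mul(-1, b) = Mul(-1, Rational(-1, 6039)) = Rational(1, 6039)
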